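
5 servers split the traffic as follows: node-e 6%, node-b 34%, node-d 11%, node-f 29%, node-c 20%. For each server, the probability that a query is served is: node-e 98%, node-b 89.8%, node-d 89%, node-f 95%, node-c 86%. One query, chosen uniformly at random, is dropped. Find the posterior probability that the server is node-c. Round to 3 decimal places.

Taking complements, P(dropped | each) = node-e 0.02, node-b 0.102, node-d 0.11, node-f 0.05, node-c 0.14.
Prior × likelihood for each hypothesis:
  node-e: 0.06 × 0.02 = 0.0012
  node-b: 0.34 × 0.102 = 0.03468
  node-d: 0.11 × 0.11 = 0.0121
  node-f: 0.29 × 0.05 = 0.0145
  node-c: 0.2 × 0.14 = 0.028
Total = 0.09048.
P(node-c | evidence) = 0.028 / 0.09048 ≈ 0.309.

0.309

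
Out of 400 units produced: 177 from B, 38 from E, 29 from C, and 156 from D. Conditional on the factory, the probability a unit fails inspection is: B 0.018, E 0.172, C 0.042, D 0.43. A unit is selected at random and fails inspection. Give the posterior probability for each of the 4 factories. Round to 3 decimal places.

Unnormalized posteriors (prior × likelihood):
  B: 0.4425 × 0.018 = 0.007965
  E: 0.095 × 0.172 = 0.01634
  C: 0.0725 × 0.042 = 0.003045
  D: 0.39 × 0.43 = 0.1677
Normalizing constant = 0.19505.
P(B | nonconforming) = 0.007965/0.19505 ≈ 0.041
P(E | nonconforming) = 0.01634/0.19505 ≈ 0.084
P(C | nonconforming) = 0.003045/0.19505 ≈ 0.016
P(D | nonconforming) = 0.1677/0.19505 ≈ 0.860

B 0.041, E 0.084, C 0.016, D 0.860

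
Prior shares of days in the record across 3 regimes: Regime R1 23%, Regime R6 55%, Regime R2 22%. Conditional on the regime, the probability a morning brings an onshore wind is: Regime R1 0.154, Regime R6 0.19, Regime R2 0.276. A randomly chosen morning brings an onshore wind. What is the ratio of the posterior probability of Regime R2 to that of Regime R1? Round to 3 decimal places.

1.714

Unnormalized posteriors (prior × likelihood):
  Regime R1: 0.23 × 0.154 = 0.03542
  Regime R6: 0.55 × 0.19 = 0.1045
  Regime R2: 0.22 × 0.276 = 0.06072
Sum = 0.20064.
The ratio is 0.06072 / 0.03542 (the normalizer cancels) = 1.714.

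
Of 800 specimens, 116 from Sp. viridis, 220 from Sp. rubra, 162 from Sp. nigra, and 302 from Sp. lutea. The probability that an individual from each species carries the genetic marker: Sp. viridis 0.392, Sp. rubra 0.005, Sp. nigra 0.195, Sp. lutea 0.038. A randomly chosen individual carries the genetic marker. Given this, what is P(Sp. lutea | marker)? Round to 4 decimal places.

By Bayes' rule, posterior ∝ prior × likelihood:
  Sp. viridis: 0.145 × 0.392 = 0.05684
  Sp. rubra: 0.275 × 0.005 = 0.001375
  Sp. nigra: 0.2025 × 0.195 = 0.0394875
  Sp. lutea: 0.3775 × 0.038 = 0.014345
Total = 0.1120475.
P(Sp. lutea | evidence) = 0.014345 / 0.1120475 ≈ 0.1280.

0.1280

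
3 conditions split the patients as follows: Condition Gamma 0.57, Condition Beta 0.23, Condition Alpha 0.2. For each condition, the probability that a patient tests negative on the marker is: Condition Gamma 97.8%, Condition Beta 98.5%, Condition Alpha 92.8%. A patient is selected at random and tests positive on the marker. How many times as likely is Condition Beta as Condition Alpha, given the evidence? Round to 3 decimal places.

Taking complements, P(marker-positive | each) = Condition Gamma 0.022, Condition Beta 0.015, Condition Alpha 0.072.
By Bayes' rule, posterior ∝ prior × likelihood:
  Condition Gamma: 0.57 × 0.022 = 0.01254
  Condition Beta: 0.23 × 0.015 = 0.00345
  Condition Alpha: 0.2 × 0.072 = 0.0144
Sum = 0.03039.
The ratio is 0.00345 / 0.0144 (the normalizer cancels) = 0.240.

0.240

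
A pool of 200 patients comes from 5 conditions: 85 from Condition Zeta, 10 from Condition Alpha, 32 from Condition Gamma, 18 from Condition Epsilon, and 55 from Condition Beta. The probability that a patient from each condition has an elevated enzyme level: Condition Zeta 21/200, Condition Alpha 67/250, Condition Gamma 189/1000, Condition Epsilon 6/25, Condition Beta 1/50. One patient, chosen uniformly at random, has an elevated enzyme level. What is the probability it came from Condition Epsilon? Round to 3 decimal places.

By Bayes' rule, posterior ∝ prior × likelihood:
  Condition Zeta: 0.425 × 0.105 = 0.044625
  Condition Alpha: 0.05 × 0.268 = 0.0134
  Condition Gamma: 0.16 × 0.189 = 0.03024
  Condition Epsilon: 0.09 × 0.24 = 0.0216
  Condition Beta: 0.275 × 0.02 = 0.0055
Total = 0.115365.
P(Condition Epsilon | evidence) = 0.0216 / 0.115365 ≈ 0.187.

0.187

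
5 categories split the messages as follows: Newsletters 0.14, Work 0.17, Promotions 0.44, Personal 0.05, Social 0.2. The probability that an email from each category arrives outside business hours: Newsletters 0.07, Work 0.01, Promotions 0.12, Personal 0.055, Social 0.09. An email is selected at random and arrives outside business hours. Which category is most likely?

Promotions

By Bayes' rule, posterior ∝ prior × likelihood:
  Newsletters: 0.14 × 0.07 = 0.0098
  Work: 0.17 × 0.01 = 0.0017
  Promotions: 0.44 × 0.12 = 0.0528
  Personal: 0.05 × 0.055 = 0.00275
  Social: 0.2 × 0.09 = 0.018
Total = 0.08505.
Largest term belongs to Promotions, so Promotions is most probable.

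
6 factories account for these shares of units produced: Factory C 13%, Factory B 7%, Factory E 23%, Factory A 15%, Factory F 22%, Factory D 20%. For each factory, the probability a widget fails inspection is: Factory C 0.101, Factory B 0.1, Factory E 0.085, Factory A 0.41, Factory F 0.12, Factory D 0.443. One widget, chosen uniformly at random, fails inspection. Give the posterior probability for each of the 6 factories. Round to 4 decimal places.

By Bayes' rule, posterior ∝ prior × likelihood:
  Factory C: 0.13 × 0.101 = 0.01313
  Factory B: 0.07 × 0.1 = 0.007
  Factory E: 0.23 × 0.085 = 0.01955
  Factory A: 0.15 × 0.41 = 0.0615
  Factory F: 0.22 × 0.12 = 0.0264
  Factory D: 0.2 × 0.443 = 0.0886
Sum = 0.21618.
P(Factory C | nonconforming) = 0.01313/0.21618 ≈ 0.0607
P(Factory B | nonconforming) = 0.007/0.21618 ≈ 0.0324
P(Factory E | nonconforming) = 0.01955/0.21618 ≈ 0.0904
P(Factory A | nonconforming) = 0.0615/0.21618 ≈ 0.2845
P(Factory F | nonconforming) = 0.0264/0.21618 ≈ 0.1221
P(Factory D | nonconforming) = 0.0886/0.21618 ≈ 0.4098

Factory C 0.0607, Factory B 0.0324, Factory E 0.0904, Factory A 0.2845, Factory F 0.1221, Factory D 0.4098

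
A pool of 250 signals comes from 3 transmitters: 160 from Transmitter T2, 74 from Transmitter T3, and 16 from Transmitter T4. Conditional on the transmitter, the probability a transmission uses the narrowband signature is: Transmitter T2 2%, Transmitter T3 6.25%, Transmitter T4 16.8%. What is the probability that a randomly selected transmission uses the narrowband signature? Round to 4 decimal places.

0.0421

By Bayes' rule, posterior ∝ prior × likelihood:
  Transmitter T2: 0.64 × 0.02 = 0.0128
  Transmitter T3: 0.296 × 0.0625 = 0.0185
  Transmitter T4: 0.064 × 0.168 = 0.010752
P(narrowband) = 0.0128 + 0.0185 + 0.010752 = 0.042052 → 0.0421.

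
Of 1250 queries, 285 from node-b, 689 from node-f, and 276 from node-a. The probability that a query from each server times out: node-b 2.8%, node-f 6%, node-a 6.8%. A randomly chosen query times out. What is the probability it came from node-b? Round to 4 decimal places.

0.1172

Unnormalized posteriors (prior × likelihood):
  node-b: 0.228 × 0.028 = 0.006384
  node-f: 0.5512 × 0.06 = 0.033072
  node-a: 0.2208 × 0.068 = 0.0150144
Normalizing constant = 0.0544704.
P(node-b | evidence) = 0.006384 / 0.0544704 ≈ 0.1172.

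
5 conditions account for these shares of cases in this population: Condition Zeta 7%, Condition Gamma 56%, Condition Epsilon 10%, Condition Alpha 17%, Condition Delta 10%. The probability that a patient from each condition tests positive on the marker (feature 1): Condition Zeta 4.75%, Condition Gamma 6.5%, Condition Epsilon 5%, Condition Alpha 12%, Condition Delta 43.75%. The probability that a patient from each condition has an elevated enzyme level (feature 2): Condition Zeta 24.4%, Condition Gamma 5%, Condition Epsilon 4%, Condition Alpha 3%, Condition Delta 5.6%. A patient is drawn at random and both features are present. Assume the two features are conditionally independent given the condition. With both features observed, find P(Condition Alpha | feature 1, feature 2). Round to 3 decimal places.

0.104

By Bayes' rule, posterior ∝ prior × likelihood:
  Condition Zeta: 0.07 × 0.0475 × 0.244 = 0.0008113
  Condition Gamma: 0.56 × 0.065 × 0.05 = 0.00182
  Condition Epsilon: 0.1 × 0.05 × 0.04 = 0.0002
  Condition Alpha: 0.17 × 0.12 × 0.03 = 0.000612
  Condition Delta: 0.1 × 0.4375 × 0.056 = 0.00245
Sum = 0.0058933.
P(Condition Alpha | evidence) = 0.000612 / 0.0058933 ≈ 0.104.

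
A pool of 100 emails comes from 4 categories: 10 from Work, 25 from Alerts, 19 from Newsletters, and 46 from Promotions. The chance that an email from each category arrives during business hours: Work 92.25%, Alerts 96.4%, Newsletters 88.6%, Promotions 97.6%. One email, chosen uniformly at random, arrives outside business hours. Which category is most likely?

Newsletters

Taking complements, P(off-hours | each) = Work 0.0775, Alerts 0.036, Newsletters 0.114, Promotions 0.024.
Compute prior × likelihood for every hypothesis:
  Work: 0.1 × 0.0775 = 0.00775
  Alerts: 0.25 × 0.036 = 0.009
  Newsletters: 0.19 × 0.114 = 0.02166
  Promotions: 0.46 × 0.024 = 0.01104
Sum = 0.04945.
Largest term belongs to Newsletters, so Newsletters is most probable.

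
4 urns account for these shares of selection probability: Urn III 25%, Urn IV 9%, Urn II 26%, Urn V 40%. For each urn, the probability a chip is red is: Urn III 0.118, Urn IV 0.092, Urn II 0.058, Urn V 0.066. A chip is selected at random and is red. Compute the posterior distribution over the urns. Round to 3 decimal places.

Compute prior × likelihood for every hypothesis:
  Urn III: 0.25 × 0.118 = 0.0295
  Urn IV: 0.09 × 0.092 = 0.00828
  Urn II: 0.26 × 0.058 = 0.01508
  Urn V: 0.4 × 0.066 = 0.0264
Sum = 0.07926.
P(Urn III | red) = 0.0295/0.07926 ≈ 0.372
P(Urn IV | red) = 0.00828/0.07926 ≈ 0.104
P(Urn II | red) = 0.01508/0.07926 ≈ 0.190
P(Urn V | red) = 0.0264/0.07926 ≈ 0.333

Urn III 0.372, Urn IV 0.104, Urn II 0.190, Urn V 0.333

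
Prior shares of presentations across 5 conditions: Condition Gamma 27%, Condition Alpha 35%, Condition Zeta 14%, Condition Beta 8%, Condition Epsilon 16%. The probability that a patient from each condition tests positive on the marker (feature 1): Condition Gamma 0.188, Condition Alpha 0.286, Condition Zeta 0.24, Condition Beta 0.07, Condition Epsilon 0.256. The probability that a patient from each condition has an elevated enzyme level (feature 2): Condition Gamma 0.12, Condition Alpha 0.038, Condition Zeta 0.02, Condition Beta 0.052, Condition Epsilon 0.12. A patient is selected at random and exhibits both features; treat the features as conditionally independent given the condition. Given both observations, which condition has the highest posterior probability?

Condition Gamma

Unnormalized posteriors (prior × likelihood):
  Condition Gamma: 0.27 × 0.188 × 0.12 = 0.0060912
  Condition Alpha: 0.35 × 0.286 × 0.038 = 0.0038038
  Condition Zeta: 0.14 × 0.24 × 0.02 = 0.000672
  Condition Beta: 0.08 × 0.07 × 0.052 = 0.0002912
  Condition Epsilon: 0.16 × 0.256 × 0.12 = 0.0049152
Sum = 0.0157734.
Largest term belongs to Condition Gamma, so Condition Gamma is most probable.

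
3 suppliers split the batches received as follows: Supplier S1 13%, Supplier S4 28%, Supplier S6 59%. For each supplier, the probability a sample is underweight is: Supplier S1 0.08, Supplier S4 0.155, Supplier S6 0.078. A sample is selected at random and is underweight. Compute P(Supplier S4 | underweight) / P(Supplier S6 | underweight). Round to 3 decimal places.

0.943

By Bayes' rule, posterior ∝ prior × likelihood:
  Supplier S1: 0.13 × 0.08 = 0.0104
  Supplier S4: 0.28 × 0.155 = 0.0434
  Supplier S6: 0.59 × 0.078 = 0.04602
Normalizing constant = 0.09982.
The ratio is 0.0434 / 0.04602 (the normalizer cancels) = 0.943.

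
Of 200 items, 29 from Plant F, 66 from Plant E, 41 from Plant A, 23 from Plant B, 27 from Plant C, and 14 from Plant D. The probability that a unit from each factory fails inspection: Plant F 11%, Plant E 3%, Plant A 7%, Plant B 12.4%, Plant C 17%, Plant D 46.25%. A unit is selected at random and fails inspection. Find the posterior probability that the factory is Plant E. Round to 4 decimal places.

Prior × likelihood for each hypothesis:
  Plant F: 0.145 × 0.11 = 0.01595
  Plant E: 0.33 × 0.03 = 0.0099
  Plant A: 0.205 × 0.07 = 0.01435
  Plant B: 0.115 × 0.124 = 0.01426
  Plant C: 0.135 × 0.17 = 0.02295
  Plant D: 0.07 × 0.4625 = 0.032375
Normalizing constant = 0.109785.
P(Plant E | evidence) = 0.0099 / 0.109785 ≈ 0.0902.

0.0902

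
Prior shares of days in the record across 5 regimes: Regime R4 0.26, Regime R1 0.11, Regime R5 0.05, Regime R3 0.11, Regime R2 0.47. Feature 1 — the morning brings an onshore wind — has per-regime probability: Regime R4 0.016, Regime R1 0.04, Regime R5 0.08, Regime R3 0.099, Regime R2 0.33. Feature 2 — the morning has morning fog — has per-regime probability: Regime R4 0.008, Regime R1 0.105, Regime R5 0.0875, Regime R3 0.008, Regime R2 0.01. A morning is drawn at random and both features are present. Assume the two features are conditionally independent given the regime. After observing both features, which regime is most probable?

Unnormalized posteriors (prior × likelihood):
  Regime R4: 0.26 × 0.016 × 0.008 = 0.00003328
  Regime R1: 0.11 × 0.04 × 0.105 = 0.000462
  Regime R5: 0.05 × 0.08 × 0.0875 = 0.00035
  Regime R3: 0.11 × 0.099 × 0.008 = 0.00008712
  Regime R2: 0.47 × 0.33 × 0.01 = 0.001551
Total = 0.0024834.
Largest term belongs to Regime R2, so Regime R2 is most probable.

Regime R2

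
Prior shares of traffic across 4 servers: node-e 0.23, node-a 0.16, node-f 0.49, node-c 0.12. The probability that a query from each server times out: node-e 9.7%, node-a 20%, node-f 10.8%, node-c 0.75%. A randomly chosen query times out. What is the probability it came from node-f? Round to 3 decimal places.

0.489

By Bayes' rule, posterior ∝ prior × likelihood:
  node-e: 0.23 × 0.097 = 0.02231
  node-a: 0.16 × 0.2 = 0.032
  node-f: 0.49 × 0.108 = 0.05292
  node-c: 0.12 × 0.0075 = 0.0009
Total = 0.10813.
P(node-f | evidence) = 0.05292 / 0.10813 ≈ 0.489.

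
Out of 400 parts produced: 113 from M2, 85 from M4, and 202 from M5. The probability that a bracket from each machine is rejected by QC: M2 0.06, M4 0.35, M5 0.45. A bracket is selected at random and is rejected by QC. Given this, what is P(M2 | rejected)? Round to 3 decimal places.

0.053

Compute prior × likelihood for every hypothesis:
  M2: 0.2825 × 0.06 = 0.01695
  M4: 0.2125 × 0.35 = 0.074375
  M5: 0.505 × 0.45 = 0.22725
Normalizing constant = 0.318575.
P(M2 | evidence) = 0.01695 / 0.318575 ≈ 0.053.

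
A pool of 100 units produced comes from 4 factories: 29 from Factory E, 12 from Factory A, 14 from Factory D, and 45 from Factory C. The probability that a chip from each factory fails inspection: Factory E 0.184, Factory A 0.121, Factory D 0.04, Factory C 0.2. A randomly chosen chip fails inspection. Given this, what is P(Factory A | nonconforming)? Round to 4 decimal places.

By Bayes' rule, posterior ∝ prior × likelihood:
  Factory E: 0.29 × 0.184 = 0.05336
  Factory A: 0.12 × 0.121 = 0.01452
  Factory D: 0.14 × 0.04 = 0.0056
  Factory C: 0.45 × 0.2 = 0.09
Normalizing constant = 0.16348.
P(Factory A | evidence) = 0.01452 / 0.16348 ≈ 0.0888.

0.0888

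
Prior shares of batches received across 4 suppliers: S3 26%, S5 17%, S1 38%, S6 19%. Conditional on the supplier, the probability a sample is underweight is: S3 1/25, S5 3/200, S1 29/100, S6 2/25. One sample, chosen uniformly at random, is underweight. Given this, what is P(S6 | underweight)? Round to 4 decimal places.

Prior × likelihood for each hypothesis:
  S3: 0.26 × 0.04 = 0.0104
  S5: 0.17 × 0.015 = 0.00255
  S1: 0.38 × 0.29 = 0.1102
  S6: 0.19 × 0.08 = 0.0152
Normalizing constant = 0.13835.
P(S6 | evidence) = 0.0152 / 0.13835 ≈ 0.1099.

0.1099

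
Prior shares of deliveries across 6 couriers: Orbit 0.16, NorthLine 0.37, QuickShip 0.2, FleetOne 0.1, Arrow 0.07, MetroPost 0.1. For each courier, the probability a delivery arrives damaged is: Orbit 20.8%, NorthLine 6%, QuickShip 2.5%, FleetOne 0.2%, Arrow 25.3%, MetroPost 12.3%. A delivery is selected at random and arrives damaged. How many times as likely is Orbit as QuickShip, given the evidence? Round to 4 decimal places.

6.6560

Unnormalized posteriors (prior × likelihood):
  Orbit: 0.16 × 0.208 = 0.03328
  NorthLine: 0.37 × 0.06 = 0.0222
  QuickShip: 0.2 × 0.025 = 0.005
  FleetOne: 0.1 × 0.002 = 0.0002
  Arrow: 0.07 × 0.253 = 0.01771
  MetroPost: 0.1 × 0.123 = 0.0123
Sum = 0.09069.
The ratio is 0.03328 / 0.005 (the normalizer cancels) = 6.6560.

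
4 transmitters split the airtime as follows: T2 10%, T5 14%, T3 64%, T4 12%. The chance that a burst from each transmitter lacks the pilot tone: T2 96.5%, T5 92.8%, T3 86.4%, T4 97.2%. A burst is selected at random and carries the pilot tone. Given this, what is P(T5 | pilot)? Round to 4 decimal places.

Taking complements, P(pilot | each) = T2 0.035, T5 0.072, T3 0.136, T4 0.028.
Unnormalized posteriors (prior × likelihood):
  T2: 0.1 × 0.035 = 0.0035
  T5: 0.14 × 0.072 = 0.01008
  T3: 0.64 × 0.136 = 0.08704
  T4: 0.12 × 0.028 = 0.00336
Sum = 0.10398.
P(T5 | evidence) = 0.01008 / 0.10398 ≈ 0.0969.

0.0969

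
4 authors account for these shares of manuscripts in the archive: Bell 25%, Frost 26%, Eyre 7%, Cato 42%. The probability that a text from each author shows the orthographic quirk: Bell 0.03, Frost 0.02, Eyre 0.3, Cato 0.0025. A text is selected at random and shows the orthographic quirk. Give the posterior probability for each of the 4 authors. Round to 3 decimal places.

Bell 0.216, Frost 0.150, Eyre 0.604, Cato 0.030

Prior × likelihood for each hypothesis:
  Bell: 0.25 × 0.03 = 0.0075
  Frost: 0.26 × 0.02 = 0.0052
  Eyre: 0.07 × 0.3 = 0.021
  Cato: 0.42 × 0.0025 = 0.00105
Sum = 0.03475.
P(Bell | quirk) = 0.0075/0.03475 ≈ 0.216
P(Frost | quirk) = 0.0052/0.03475 ≈ 0.150
P(Eyre | quirk) = 0.021/0.03475 ≈ 0.604
P(Cato | quirk) = 0.00105/0.03475 ≈ 0.030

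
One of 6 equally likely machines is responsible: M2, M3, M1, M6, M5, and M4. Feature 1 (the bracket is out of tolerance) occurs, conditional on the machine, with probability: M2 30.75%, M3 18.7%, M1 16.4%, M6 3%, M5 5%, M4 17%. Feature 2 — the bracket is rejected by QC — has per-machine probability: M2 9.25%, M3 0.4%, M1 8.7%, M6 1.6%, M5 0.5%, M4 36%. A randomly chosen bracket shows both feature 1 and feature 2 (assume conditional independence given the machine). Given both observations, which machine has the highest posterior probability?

With a uniform prior (1/6 each), posterior ∝ likelihood:
  M2: 0.3075 × 0.0925 = 0.02844375
  M3: 0.187 × 0.004 = 0.000748
  M1: 0.164 × 0.087 = 0.014268
  M6: 0.03 × 0.016 = 0.00048
  M5: 0.05 × 0.005 = 0.00025
  M4: 0.17 × 0.36 = 0.0612
Sum = 0.10538975.
Largest term belongs to M4, so M4 is most probable.

M4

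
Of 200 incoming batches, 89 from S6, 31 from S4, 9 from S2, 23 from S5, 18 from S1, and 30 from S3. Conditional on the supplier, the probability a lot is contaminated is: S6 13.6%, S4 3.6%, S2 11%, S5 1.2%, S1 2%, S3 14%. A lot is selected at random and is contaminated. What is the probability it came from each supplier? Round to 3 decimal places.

Prior × likelihood for each hypothesis:
  S6: 0.445 × 0.136 = 0.06052
  S4: 0.155 × 0.036 = 0.00558
  S2: 0.045 × 0.11 = 0.00495
  S5: 0.115 × 0.012 = 0.00138
  S1: 0.09 × 0.02 = 0.0018
  S3: 0.15 × 0.14 = 0.021
Normalizing constant = 0.09523.
P(S6 | contaminated) = 0.06052/0.09523 ≈ 0.636
P(S4 | contaminated) = 0.00558/0.09523 ≈ 0.059
P(S2 | contaminated) = 0.00495/0.09523 ≈ 0.052
P(S5 | contaminated) = 0.00138/0.09523 ≈ 0.014
P(S1 | contaminated) = 0.0018/0.09523 ≈ 0.019
P(S3 | contaminated) = 0.021/0.09523 ≈ 0.221
(Check: 0.636+0.059+0.052+0.014+0.019+0.221 = 1.001.)

S6 0.636, S4 0.059, S2 0.052, S5 0.014, S1 0.019, S3 0.221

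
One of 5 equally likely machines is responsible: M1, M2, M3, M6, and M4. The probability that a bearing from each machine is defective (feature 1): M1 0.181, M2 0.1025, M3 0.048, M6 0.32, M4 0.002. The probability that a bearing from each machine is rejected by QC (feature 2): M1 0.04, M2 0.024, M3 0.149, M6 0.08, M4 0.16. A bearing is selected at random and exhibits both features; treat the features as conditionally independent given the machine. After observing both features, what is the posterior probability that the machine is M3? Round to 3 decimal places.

0.167

With a uniform prior (1/5 each), posterior ∝ likelihood:
  M1: 0.181 × 0.04 = 0.00724
  M2: 0.1025 × 0.024 = 0.00246
  M3: 0.048 × 0.149 = 0.007152
  M6: 0.32 × 0.08 = 0.0256
  M4: 0.002 × 0.16 = 0.00032
Total = 0.042772.
P(M3 | evidence) = 0.007152 / 0.042772 ≈ 0.167.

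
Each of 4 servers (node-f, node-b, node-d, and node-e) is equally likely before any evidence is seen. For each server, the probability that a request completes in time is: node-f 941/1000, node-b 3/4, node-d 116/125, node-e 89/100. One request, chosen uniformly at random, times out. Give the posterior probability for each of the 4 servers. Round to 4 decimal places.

node-f 0.1202, node-b 0.5092, node-d 0.1466, node-e 0.2240

Taking complements, P(timeout | each) = node-f 0.059, node-b 0.25, node-d 0.072, node-e 0.11.
With a uniform prior (1/4 each), posterior ∝ likelihood:
  node-f: 0.059
  node-b: 0.25
  node-d: 0.072
  node-e: 0.11
Normalizing constant = 0.491.
P(node-f | timeout) = 0.059/0.491 ≈ 0.1202
P(node-b | timeout) = 0.25/0.491 ≈ 0.5092
P(node-d | timeout) = 0.072/0.491 ≈ 0.1466
P(node-e | timeout) = 0.11/0.491 ≈ 0.2240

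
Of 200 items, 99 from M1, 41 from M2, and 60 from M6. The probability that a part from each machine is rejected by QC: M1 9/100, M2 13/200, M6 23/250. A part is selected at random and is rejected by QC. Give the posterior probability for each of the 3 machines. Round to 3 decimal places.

By Bayes' rule, posterior ∝ prior × likelihood:
  M1: 0.495 × 0.09 = 0.04455
  M2: 0.205 × 0.065 = 0.013325
  M6: 0.3 × 0.092 = 0.0276
Total = 0.085475.
P(M1 | rejected) = 0.04455/0.085475 ≈ 0.521
P(M2 | rejected) = 0.013325/0.085475 ≈ 0.156
P(M6 | rejected) = 0.0276/0.085475 ≈ 0.323
(Check: 0.521+0.156+0.323 = 1.000.)

M1 0.521, M2 0.156, M6 0.323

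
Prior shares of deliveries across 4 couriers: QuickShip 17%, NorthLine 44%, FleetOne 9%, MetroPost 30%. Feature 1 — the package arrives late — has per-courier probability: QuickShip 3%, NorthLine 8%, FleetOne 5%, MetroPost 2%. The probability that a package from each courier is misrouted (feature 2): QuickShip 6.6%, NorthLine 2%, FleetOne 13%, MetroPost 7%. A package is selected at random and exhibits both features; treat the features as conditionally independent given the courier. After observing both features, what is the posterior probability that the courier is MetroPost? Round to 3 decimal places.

0.205

By Bayes' rule, posterior ∝ prior × likelihood:
  QuickShip: 0.17 × 0.03 × 0.066 = 0.0003366
  NorthLine: 0.44 × 0.08 × 0.02 = 0.000704
  FleetOne: 0.09 × 0.05 × 0.13 = 0.000585
  MetroPost: 0.3 × 0.02 × 0.07 = 0.00042
Normalizing constant = 0.0020456.
P(MetroPost | evidence) = 0.00042 / 0.0020456 ≈ 0.205.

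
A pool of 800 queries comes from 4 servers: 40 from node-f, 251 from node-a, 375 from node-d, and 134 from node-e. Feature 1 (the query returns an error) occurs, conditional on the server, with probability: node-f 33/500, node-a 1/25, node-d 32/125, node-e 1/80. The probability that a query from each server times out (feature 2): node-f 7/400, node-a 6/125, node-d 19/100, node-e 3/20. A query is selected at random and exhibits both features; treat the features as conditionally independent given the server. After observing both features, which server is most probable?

By Bayes' rule, posterior ∝ prior × likelihood:
  node-f: 0.05 × 0.066 × 0.0175 = 0.00005775
  node-a: 0.31375 × 0.04 × 0.048 = 0.0006024
  node-d: 0.46875 × 0.256 × 0.19 = 0.0228
  node-e: 0.1675 × 0.0125 × 0.15 = 0.0003140625
Total = 0.0237742125.
Largest term belongs to node-d, so node-d is most probable.

node-d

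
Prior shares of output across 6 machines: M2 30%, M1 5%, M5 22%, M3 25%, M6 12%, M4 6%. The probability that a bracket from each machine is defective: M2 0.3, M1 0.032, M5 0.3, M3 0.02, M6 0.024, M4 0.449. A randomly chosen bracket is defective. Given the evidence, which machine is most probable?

M2

Unnormalized posteriors (prior × likelihood):
  M2: 0.3 × 0.3 = 0.09
  M1: 0.05 × 0.032 = 0.0016
  M5: 0.22 × 0.3 = 0.066
  M3: 0.25 × 0.02 = 0.005
  M6: 0.12 × 0.024 = 0.00288
  M4: 0.06 × 0.449 = 0.02694
Normalizing constant = 0.19242.
Largest term belongs to M2, so M2 is most probable.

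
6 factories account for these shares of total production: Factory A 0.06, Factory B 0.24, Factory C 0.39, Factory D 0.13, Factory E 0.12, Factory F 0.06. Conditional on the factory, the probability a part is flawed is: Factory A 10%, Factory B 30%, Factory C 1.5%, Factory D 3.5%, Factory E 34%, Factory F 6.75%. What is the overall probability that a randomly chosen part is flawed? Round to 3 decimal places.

Compute prior × likelihood for every hypothesis:
  Factory A: 0.06 × 0.1 = 0.006
  Factory B: 0.24 × 0.3 = 0.072
  Factory C: 0.39 × 0.015 = 0.00585
  Factory D: 0.13 × 0.035 = 0.00455
  Factory E: 0.12 × 0.34 = 0.0408
  Factory F: 0.06 × 0.0675 = 0.00405
P(flawed) = 0.006 + 0.072 + 0.00585 + 0.00455 + 0.0408 + 0.00405 = 0.13325 → 0.133.

0.133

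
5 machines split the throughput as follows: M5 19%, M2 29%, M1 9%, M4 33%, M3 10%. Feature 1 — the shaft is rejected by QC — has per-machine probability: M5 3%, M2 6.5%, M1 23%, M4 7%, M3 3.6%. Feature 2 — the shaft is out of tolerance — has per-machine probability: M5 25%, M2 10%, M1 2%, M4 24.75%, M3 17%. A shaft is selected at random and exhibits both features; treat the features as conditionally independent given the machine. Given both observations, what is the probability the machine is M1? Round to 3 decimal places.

Compute prior × likelihood for every hypothesis:
  M5: 0.19 × 0.03 × 0.25 = 0.001425
  M2: 0.29 × 0.065 × 0.1 = 0.001885
  M1: 0.09 × 0.23 × 0.02 = 0.000414
  M4: 0.33 × 0.07 × 0.2475 = 0.00571725
  M3: 0.1 × 0.036 × 0.17 = 0.000612
Normalizing constant = 0.01005325.
P(M1 | evidence) = 0.000414 / 0.01005325 ≈ 0.041.

0.041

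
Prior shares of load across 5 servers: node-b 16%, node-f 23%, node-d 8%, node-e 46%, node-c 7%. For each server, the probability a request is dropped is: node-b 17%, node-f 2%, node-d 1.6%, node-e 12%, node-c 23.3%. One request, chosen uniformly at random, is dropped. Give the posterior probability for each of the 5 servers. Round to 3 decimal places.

node-b 0.260, node-f 0.044, node-d 0.012, node-e 0.528, node-c 0.156

Compute prior × likelihood for every hypothesis:
  node-b: 0.16 × 0.17 = 0.0272
  node-f: 0.23 × 0.02 = 0.0046
  node-d: 0.08 × 0.016 = 0.00128
  node-e: 0.46 × 0.12 = 0.0552
  node-c: 0.07 × 0.233 = 0.01631
Sum = 0.10459.
P(node-b | dropped) = 0.0272/0.10459 ≈ 0.260
P(node-f | dropped) = 0.0046/0.10459 ≈ 0.044
P(node-d | dropped) = 0.00128/0.10459 ≈ 0.012
P(node-e | dropped) = 0.0552/0.10459 ≈ 0.528
P(node-c | dropped) = 0.01631/0.10459 ≈ 0.156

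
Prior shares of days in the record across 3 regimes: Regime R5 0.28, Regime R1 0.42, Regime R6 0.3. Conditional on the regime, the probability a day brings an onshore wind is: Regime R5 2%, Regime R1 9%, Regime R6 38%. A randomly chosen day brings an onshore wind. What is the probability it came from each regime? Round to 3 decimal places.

Prior × likelihood for each hypothesis:
  Regime R5: 0.28 × 0.02 = 0.0056
  Regime R1: 0.42 × 0.09 = 0.0378
  Regime R6: 0.3 × 0.38 = 0.114
Total = 0.1574.
P(Regime R5 | onshore) = 0.0056/0.1574 ≈ 0.036
P(Regime R1 | onshore) = 0.0378/0.1574 ≈ 0.240
P(Regime R6 | onshore) = 0.114/0.1574 ≈ 0.724

Regime R5 0.036, Regime R1 0.240, Regime R6 0.724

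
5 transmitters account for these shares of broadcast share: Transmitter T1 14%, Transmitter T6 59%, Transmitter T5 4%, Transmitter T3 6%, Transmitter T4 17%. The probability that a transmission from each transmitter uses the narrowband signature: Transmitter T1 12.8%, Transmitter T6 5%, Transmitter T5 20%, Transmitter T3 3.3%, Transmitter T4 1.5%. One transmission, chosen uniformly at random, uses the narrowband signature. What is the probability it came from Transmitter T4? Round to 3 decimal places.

Compute prior × likelihood for every hypothesis:
  Transmitter T1: 0.14 × 0.128 = 0.01792
  Transmitter T6: 0.59 × 0.05 = 0.0295
  Transmitter T5: 0.04 × 0.2 = 0.008
  Transmitter T3: 0.06 × 0.033 = 0.00198
  Transmitter T4: 0.17 × 0.015 = 0.00255
Sum = 0.05995.
P(Transmitter T4 | evidence) = 0.00255 / 0.05995 ≈ 0.043.

0.043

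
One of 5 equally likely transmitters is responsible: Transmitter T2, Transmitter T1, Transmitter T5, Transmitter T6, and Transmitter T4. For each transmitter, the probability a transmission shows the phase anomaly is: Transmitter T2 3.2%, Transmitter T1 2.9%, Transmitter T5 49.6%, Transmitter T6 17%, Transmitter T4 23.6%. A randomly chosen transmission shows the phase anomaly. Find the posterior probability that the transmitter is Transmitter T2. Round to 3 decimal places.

0.033

With a uniform prior (1/5 each), posterior ∝ likelihood:
  Transmitter T2: 0.032
  Transmitter T1: 0.029
  Transmitter T5: 0.496
  Transmitter T6: 0.17
  Transmitter T4: 0.236
Normalizing constant = 0.963.
P(Transmitter T2 | evidence) = 0.032 / 0.963 ≈ 0.033.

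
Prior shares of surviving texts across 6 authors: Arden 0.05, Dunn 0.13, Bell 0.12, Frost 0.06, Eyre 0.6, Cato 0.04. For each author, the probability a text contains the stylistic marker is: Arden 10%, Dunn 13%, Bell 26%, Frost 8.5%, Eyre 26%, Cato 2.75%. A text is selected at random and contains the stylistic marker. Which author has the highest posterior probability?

Eyre

Prior × likelihood for each hypothesis:
  Arden: 0.05 × 0.1 = 0.005
  Dunn: 0.13 × 0.13 = 0.0169
  Bell: 0.12 × 0.26 = 0.0312
  Frost: 0.06 × 0.085 = 0.0051
  Eyre: 0.6 × 0.26 = 0.156
  Cato: 0.04 × 0.0275 = 0.0011
Sum = 0.2153.
Largest term belongs to Eyre, so Eyre is most probable.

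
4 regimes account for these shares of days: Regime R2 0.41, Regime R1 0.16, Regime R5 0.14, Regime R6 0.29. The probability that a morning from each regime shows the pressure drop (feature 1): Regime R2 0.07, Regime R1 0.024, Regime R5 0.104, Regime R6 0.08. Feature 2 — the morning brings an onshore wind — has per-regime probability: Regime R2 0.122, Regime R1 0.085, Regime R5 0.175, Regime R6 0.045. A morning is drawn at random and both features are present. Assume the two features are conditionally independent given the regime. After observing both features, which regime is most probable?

Regime R2

Compute prior × likelihood for every hypothesis:
  Regime R2: 0.41 × 0.07 × 0.122 = 0.0035014
  Regime R1: 0.16 × 0.024 × 0.085 = 0.0003264
  Regime R5: 0.14 × 0.104 × 0.175 = 0.002548
  Regime R6: 0.29 × 0.08 × 0.045 = 0.001044
Normalizing constant = 0.0074198.
Largest term belongs to Regime R2, so Regime R2 is most probable.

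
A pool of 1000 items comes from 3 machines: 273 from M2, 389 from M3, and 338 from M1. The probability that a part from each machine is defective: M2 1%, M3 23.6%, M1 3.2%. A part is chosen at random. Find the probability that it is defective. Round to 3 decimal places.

By Bayes' rule, posterior ∝ prior × likelihood:
  M2: 0.273 × 0.01 = 0.00273
  M3: 0.389 × 0.236 = 0.091804
  M1: 0.338 × 0.032 = 0.010816
P(defective) = 0.00273 + 0.091804 + 0.010816 = 0.10535 → 0.105.

0.105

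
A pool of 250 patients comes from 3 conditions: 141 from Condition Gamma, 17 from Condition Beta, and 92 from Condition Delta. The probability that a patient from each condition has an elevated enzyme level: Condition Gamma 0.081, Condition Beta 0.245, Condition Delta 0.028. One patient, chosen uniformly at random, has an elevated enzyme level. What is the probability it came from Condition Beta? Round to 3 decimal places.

Compute prior × likelihood for every hypothesis:
  Condition Gamma: 0.564 × 0.081 = 0.045684
  Condition Beta: 0.068 × 0.245 = 0.01666
  Condition Delta: 0.368 × 0.028 = 0.010304
Normalizing constant = 0.072648.
P(Condition Beta | evidence) = 0.01666 / 0.072648 ≈ 0.229.

0.229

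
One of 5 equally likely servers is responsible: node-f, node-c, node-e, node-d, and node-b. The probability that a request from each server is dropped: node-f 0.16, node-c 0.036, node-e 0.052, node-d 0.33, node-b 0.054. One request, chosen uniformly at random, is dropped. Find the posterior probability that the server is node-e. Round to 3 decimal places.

With a uniform prior (1/5 each), posterior ∝ likelihood:
  node-f: 0.16
  node-c: 0.036
  node-e: 0.052
  node-d: 0.33
  node-b: 0.054
Total = 0.632.
P(node-e | evidence) = 0.052 / 0.632 ≈ 0.082.

0.082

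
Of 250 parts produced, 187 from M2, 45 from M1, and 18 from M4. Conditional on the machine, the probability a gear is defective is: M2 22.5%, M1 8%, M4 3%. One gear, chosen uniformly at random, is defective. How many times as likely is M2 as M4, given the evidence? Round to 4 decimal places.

77.9167

Compute prior × likelihood for every hypothesis:
  M2: 0.748 × 0.225 = 0.1683
  M1: 0.18 × 0.08 = 0.0144
  M4: 0.072 × 0.03 = 0.00216
Normalizing constant = 0.18486.
The ratio is 0.1683 / 0.00216 (the normalizer cancels) = 77.9167.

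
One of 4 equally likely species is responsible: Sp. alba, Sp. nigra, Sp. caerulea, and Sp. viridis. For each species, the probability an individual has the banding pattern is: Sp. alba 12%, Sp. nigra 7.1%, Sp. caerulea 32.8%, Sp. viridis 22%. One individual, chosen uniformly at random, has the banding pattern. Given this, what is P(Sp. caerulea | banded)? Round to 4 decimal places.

With a uniform prior (1/4 each), posterior ∝ likelihood:
  Sp. alba: 0.12
  Sp. nigra: 0.071
  Sp. caerulea: 0.328
  Sp. viridis: 0.22
Sum = 0.739.
P(Sp. caerulea | evidence) = 0.328 / 0.739 ≈ 0.4438.

0.4438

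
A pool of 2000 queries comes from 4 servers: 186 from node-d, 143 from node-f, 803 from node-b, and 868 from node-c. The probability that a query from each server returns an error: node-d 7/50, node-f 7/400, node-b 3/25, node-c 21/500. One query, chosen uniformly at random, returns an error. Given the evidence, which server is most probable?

By Bayes' rule, posterior ∝ prior × likelihood:
  node-d: 0.093 × 0.14 = 0.01302
  node-f: 0.0715 × 0.0175 = 0.00125125
  node-b: 0.4015 × 0.12 = 0.04818
  node-c: 0.434 × 0.042 = 0.018228
Sum = 0.08067925.
Largest term belongs to node-b, so node-b is most probable.

node-b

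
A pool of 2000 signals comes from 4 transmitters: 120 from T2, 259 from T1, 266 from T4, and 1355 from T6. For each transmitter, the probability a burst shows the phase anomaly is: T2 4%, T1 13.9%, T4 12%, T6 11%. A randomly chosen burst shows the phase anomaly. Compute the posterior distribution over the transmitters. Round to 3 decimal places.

T2 0.022, T1 0.162, T4 0.144, T6 0.672

Prior × likelihood for each hypothesis:
  T2: 0.06 × 0.04 = 0.0024
  T1: 0.1295 × 0.139 = 0.0180005
  T4: 0.133 × 0.12 = 0.01596
  T6: 0.6775 × 0.11 = 0.074525
Total = 0.1108855.
P(T2 | anomaly) = 0.0024/0.1108855 ≈ 0.022
P(T1 | anomaly) = 0.0180005/0.1108855 ≈ 0.162
P(T4 | anomaly) = 0.01596/0.1108855 ≈ 0.144
P(T6 | anomaly) = 0.074525/0.1108855 ≈ 0.672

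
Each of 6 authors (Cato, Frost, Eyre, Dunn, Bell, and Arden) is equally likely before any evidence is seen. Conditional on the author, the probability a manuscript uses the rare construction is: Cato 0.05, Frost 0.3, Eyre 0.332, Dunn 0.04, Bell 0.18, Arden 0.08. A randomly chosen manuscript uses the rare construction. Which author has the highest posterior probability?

Since the prior is uniform, the posterior is proportional to the likelihood:
  Cato: 0.05
  Frost: 0.3
  Eyre: 0.332
  Dunn: 0.04
  Bell: 0.18
  Arden: 0.08
Total = 0.982.
Largest term belongs to Eyre, so Eyre is most probable.

Eyre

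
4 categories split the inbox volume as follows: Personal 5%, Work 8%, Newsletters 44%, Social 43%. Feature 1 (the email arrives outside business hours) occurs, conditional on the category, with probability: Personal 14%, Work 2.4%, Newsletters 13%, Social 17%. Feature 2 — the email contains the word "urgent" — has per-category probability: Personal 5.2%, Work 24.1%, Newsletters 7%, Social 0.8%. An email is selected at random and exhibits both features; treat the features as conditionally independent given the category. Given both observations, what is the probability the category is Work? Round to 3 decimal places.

Unnormalized posteriors (prior × likelihood):
  Personal: 0.05 × 0.14 × 0.052 = 0.000364
  Work: 0.08 × 0.024 × 0.241 = 0.00046272
  Newsletters: 0.44 × 0.13 × 0.07 = 0.004004
  Social: 0.43 × 0.17 × 0.008 = 0.0005848
Normalizing constant = 0.00541552.
P(Work | evidence) = 0.00046272 / 0.00541552 ≈ 0.085.

0.085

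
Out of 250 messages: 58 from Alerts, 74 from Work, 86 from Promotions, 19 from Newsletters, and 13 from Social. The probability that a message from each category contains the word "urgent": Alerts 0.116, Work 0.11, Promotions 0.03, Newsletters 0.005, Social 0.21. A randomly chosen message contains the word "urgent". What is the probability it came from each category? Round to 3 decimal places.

Alerts 0.332, Work 0.402, Promotions 0.127, Newsletters 0.005, Social 0.135

Unnormalized posteriors (prior × likelihood):
  Alerts: 0.232 × 0.116 = 0.026912
  Work: 0.296 × 0.11 = 0.03256
  Promotions: 0.344 × 0.03 = 0.01032
  Newsletters: 0.076 × 0.005 = 0.00038
  Social: 0.052 × 0.21 = 0.01092
Normalizing constant = 0.081092.
P(Alerts | urgent-flag) = 0.026912/0.081092 ≈ 0.332
P(Work | urgent-flag) = 0.03256/0.081092 ≈ 0.402
P(Promotions | urgent-flag) = 0.01032/0.081092 ≈ 0.127
P(Newsletters | urgent-flag) = 0.00038/0.081092 ≈ 0.005
P(Social | urgent-flag) = 0.01092/0.081092 ≈ 0.135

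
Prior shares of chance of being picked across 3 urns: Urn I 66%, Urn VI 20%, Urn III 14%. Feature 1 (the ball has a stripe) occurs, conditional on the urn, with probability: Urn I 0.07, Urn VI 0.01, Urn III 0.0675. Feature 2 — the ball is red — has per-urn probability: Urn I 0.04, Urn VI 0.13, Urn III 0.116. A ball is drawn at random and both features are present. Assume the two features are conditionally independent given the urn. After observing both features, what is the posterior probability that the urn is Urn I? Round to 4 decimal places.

Unnormalized posteriors (prior × likelihood):
  Urn I: 0.66 × 0.07 × 0.04 = 0.001848
  Urn VI: 0.2 × 0.01 × 0.13 = 0.00026
  Urn III: 0.14 × 0.0675 × 0.116 = 0.0010962
Normalizing constant = 0.0032042.
P(Urn I | evidence) = 0.001848 / 0.0032042 ≈ 0.5767.

0.5767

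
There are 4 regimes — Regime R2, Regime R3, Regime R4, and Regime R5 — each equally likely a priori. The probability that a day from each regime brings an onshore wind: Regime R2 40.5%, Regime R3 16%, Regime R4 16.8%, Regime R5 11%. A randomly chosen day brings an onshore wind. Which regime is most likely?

Regime R2

Since the prior is uniform, the posterior is proportional to the likelihood:
  Regime R2: 0.405
  Regime R3: 0.16
  Regime R4: 0.168
  Regime R5: 0.11
Total = 0.843.
Largest term belongs to Regime R2, so Regime R2 is most probable.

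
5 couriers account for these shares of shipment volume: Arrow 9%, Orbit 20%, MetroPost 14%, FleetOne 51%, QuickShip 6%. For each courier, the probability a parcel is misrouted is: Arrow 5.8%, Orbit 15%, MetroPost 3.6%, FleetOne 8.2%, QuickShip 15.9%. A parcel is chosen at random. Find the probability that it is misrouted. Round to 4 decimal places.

By Bayes' rule, posterior ∝ prior × likelihood:
  Arrow: 0.09 × 0.058 = 0.00522
  Orbit: 0.2 × 0.15 = 0.03
  MetroPost: 0.14 × 0.036 = 0.00504
  FleetOne: 0.51 × 0.082 = 0.04182
  QuickShip: 0.06 × 0.159 = 0.00954
P(misrouted) = 0.00522 + 0.03 + 0.00504 + 0.04182 + 0.00954 = 0.09162 → 0.0916.

0.0916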